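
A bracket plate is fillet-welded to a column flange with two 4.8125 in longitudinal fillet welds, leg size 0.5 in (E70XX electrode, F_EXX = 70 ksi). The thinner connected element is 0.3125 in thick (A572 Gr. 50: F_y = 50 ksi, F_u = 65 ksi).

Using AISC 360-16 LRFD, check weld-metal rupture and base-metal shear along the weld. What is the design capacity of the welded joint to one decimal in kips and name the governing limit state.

88.0 kips (base-metal shear governs)

Weld metal: throat = 0.707×0.5 = 0.3535 in, L = 2×4.8125 = 9.625 in. φR_n = 0.75 × 0.6 × 70 × 0.3535 × 9.625 = 107.2 kips.
Base metal shear (0.3125 in plate): yield φR_n = 1.0×0.6×50×0.3125×9.625 = 90.2 kips; rupture φR_n = 0.75×0.6×65×0.3125×9.625 = 88.0 kips; take 88.0 kips (rupture).
Governing: min(107.2, 88.0) = 88.0 kips → base-metal shear.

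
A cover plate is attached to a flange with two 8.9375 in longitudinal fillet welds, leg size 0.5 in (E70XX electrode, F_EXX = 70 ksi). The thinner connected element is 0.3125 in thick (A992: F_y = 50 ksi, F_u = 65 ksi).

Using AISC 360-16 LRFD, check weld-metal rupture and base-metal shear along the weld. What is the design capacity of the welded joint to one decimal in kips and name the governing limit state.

163.4 kips (base-metal shear governs)

Weld metal: throat = 0.707×0.5 = 0.3535 in, L = 2×8.9375 = 17.875 in. φR_n = 0.75 × 0.6 × 70 × 0.3535 × 17.875 = 199.0 kips.
Base metal shear (0.3125 in plate): yield φR_n = 1.0×0.6×50×0.3125×17.875 = 167.6 kips; rupture φR_n = 0.75×0.6×65×0.3125×17.875 = 163.4 kips; take 163.4 kips (rupture).
Governing: min(199.0, 163.4) = 163.4 kips → base-metal shear.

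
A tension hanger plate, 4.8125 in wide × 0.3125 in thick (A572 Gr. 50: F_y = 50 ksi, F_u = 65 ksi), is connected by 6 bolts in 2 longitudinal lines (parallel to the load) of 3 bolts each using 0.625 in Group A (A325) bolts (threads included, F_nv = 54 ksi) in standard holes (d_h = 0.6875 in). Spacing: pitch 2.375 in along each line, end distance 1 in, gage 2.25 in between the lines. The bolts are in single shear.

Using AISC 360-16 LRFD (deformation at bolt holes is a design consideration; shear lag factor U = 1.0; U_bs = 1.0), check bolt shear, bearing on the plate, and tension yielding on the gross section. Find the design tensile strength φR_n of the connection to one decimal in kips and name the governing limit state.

Bolt shear: A_b = π(0.625)²/4 = 0.3068 in². φR_n = 0.75 × 54 × 0.3068 × 6 × 1 = 74.6 kips.
Bearing (0.3125 in plate, F_u = 65 ksi): end bolts L_c = 1 − 0.6875/2 = 0.65625, R_n = min(1.2×0.65625×0.3125×65, 2.4×0.625×0.3125×65) = 15.996 kips/bolt; interior L_c = 2.375 − 0.6875 = 1.6875, R_n = 30.469 kips/bolt. φR_n = 0.75 × (2×15.996 + 4×30.469) = 115.4 kips.
Tension yield (gross): A_g = 4.8125×0.3125 = 1.5039 in². φR_n = 0.90 × 50 × 1.5039 = 67.7 kips.
Governing: min(74.6, 115.4, 67.7) = 67.7 kips → gross-section yield.

67.7 kips (gross-section yield governs)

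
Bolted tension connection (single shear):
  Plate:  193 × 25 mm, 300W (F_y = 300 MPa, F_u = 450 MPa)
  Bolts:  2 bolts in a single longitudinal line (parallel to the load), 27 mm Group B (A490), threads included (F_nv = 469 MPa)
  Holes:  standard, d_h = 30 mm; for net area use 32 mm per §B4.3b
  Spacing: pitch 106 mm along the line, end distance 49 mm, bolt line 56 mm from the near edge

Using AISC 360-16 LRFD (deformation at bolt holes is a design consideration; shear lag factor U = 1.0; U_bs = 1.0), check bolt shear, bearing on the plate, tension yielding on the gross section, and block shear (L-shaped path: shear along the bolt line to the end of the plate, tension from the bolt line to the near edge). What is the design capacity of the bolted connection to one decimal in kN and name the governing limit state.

Bolt shear: A_b = π(27)²/4 = 572.56 mm². φR_n = 0.75 × 469 × 572.56 × 2 × 1 = 402.8 kN.
Bearing (25 mm plate, F_u = 450 MPa): end bolts L_c = 49 − 30/2 = 34, R_n = min(1.2×34×25×450, 2.4×27×25×450) = 459 kN/bolt; interior L_c = 106 − 30 = 76, R_n = 729 kN/bolt. φR_n = 0.75 × (1×459 + 1×729) = 891.0 kN.
Tension yield (gross): A_g = 193×25 = 4825 mm². φR_n = 0.90 × 300 × 4825 = 1302.8 kN.
Block shear: shear path 1×[49+1×106] = 1×155 mm, A_gv = 3875, A_nv = 1×(155 − 1.5×32)×25 = 2675 mm²; tension to near edge: (56 − 0.5×32)×25 = 1000 mm². R_n = min(0.6×450×2675, 0.6×300×3875) + 1.0×450×1000 = min(722.25, 697.5) + 450 = 1147.5 kN. φR_n = 0.75 × 1147.5 = 860.6 kN.
Governing: min(402.8, 891.0, 1302.8, 860.6) = 402.8 kN → bolt shear.

402.8 kN (bolt shear governs)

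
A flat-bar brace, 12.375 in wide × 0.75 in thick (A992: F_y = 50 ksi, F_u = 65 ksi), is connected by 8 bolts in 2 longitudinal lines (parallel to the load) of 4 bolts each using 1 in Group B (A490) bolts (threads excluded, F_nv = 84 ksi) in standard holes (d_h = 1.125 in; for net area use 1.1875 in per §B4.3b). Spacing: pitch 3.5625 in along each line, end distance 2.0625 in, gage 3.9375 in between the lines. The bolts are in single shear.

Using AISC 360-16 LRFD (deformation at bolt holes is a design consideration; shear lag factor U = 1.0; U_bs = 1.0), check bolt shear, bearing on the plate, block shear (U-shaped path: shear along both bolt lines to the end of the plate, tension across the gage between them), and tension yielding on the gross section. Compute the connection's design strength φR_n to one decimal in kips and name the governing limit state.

395.8 kips (bolt shear governs)

Bolt shear: A_b = π(1)²/4 = 0.7854 in². φR_n = 0.75 × 84 × 0.7854 × 8 × 1 = 395.8 kips.
Bearing (0.75 in plate, F_u = 65 ksi): end bolts L_c = 2.0625 − 1.125/2 = 1.5, R_n = min(1.2×1.5×0.75×65, 2.4×1×0.75×65) = 87.75 kips/bolt; interior L_c = 3.5625 − 1.125 = 2.4375, R_n = 117 kips/bolt. φR_n = 0.75 × (2×87.75 + 6×117) = 658.1 kips.
Block shear: shear path 2×[2.0625+3×3.5625] = 2×12.75 in, A_gv = 19.125, A_nv = 2×(12.75 − 3.5×1.1875)×0.75 = 12.891 in²; tension across gage: (3.9375 − 1×1.1875)×0.75 = 2.0625 in². R_n = min(0.6×65×12.891, 0.6×50×19.125) + 1.0×65×2.0625 = min(502.75, 573.75) + 134.06 = 636.81 kips. φR_n = 0.75 × 636.81 = 477.6 kips.
Tension yield (gross): A_g = 12.375×0.75 = 9.2813 in². φR_n = 0.90 × 50 × 9.2813 = 417.7 kips.
Governing: min(395.8, 658.1, 477.6, 417.7) = 395.8 kips → bolt shear.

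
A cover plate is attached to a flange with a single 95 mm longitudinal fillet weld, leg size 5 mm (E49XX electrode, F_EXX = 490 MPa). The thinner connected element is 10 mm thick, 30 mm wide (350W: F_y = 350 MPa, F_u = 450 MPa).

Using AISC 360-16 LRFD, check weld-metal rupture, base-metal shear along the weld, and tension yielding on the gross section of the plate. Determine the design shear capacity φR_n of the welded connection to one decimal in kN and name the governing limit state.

74.0 kN (weld metal governs)

Weld metal: throat = 0.707×5 = 3.535 mm, L = 95 mm. φR_n = 0.75 × 0.6 × 490 × 3.535 × 95 = 74.0 kN.
Base metal shear (10 mm plate): yield φR_n = 1.0×0.6×350×10×95 = 199.5 kN; rupture φR_n = 0.75×0.6×450×10×95 = 192.4 kN; take 192.4 kN (rupture).
Tension yield (gross): A_g = 30×10 = 300 mm². φR_n = 0.90 × 350 × 300 = 94.5 kN.
Governing: min(74.0, 192.4, 94.5) = 74.0 kN → weld metal.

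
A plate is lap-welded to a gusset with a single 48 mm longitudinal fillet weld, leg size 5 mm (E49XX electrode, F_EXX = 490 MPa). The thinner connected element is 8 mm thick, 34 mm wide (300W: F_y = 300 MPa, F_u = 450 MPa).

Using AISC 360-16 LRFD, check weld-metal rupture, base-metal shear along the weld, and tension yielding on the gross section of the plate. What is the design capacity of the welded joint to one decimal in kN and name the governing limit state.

37.4 kN (weld metal governs)

Weld metal: throat = 0.707×5 = 3.535 mm, L = 48 mm. φR_n = 0.75 × 0.6 × 490 × 3.535 × 48 = 37.4 kN.
Base metal shear (8 mm plate): yield φR_n = 1.0×0.6×300×8×48 = 69.1 kN; rupture φR_n = 0.75×0.6×450×8×48 = 77.8 kN; take 69.1 kN (yield).
Tension yield (gross): A_g = 34×8 = 272 mm². φR_n = 0.90 × 300 × 272 = 73.4 kN.
Governing: min(37.4, 69.1, 73.4) = 37.4 kN → weld metal.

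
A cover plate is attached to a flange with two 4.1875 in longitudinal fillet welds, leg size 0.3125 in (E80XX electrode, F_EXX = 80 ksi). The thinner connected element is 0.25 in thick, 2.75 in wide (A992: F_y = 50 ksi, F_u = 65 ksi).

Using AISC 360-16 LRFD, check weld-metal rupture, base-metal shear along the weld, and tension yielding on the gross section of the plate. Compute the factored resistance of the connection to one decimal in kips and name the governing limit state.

30.9 kips (gross-section yield governs)

Weld metal: throat = 0.707×0.3125 = 0.22094 in, L = 2×4.1875 = 8.375 in. φR_n = 0.75 × 0.6 × 80 × 0.22094 × 8.375 = 66.6 kips.
Base metal shear (0.25 in plate): yield φR_n = 1.0×0.6×50×0.25×8.375 = 62.8 kips; rupture φR_n = 0.75×0.6×65×0.25×8.375 = 61.2 kips; take 61.2 kips (rupture).
Tension yield (gross): A_g = 2.75×0.25 = 0.6875 in². φR_n = 0.90 × 50 × 0.6875 = 30.9 kips.
Governing: min(66.6, 61.2, 30.9) = 30.9 kips → gross-section yield.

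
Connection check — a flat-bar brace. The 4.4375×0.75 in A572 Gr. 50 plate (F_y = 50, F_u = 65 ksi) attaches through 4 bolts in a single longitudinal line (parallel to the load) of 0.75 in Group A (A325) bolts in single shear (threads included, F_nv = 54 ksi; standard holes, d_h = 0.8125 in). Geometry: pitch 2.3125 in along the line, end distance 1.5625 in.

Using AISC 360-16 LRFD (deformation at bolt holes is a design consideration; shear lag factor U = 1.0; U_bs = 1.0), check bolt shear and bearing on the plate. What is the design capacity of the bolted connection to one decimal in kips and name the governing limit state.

71.6 kips (bolt shear governs)

Bolt shear: A_b = π(0.75)²/4 = 0.44179 in². φR_n = 0.75 × 54 × 0.44179 × 4 × 1 = 71.6 kips.
Bearing (0.75 in plate, F_u = 65 ksi): end bolts L_c = 1.5625 − 0.8125/2 = 1.15625, R_n = min(1.2×1.15625×0.75×65, 2.4×0.75×0.75×65) = 67.641 kips/bolt; interior L_c = 2.3125 − 0.8125 = 1.5, R_n = 87.75 kips/bolt. φR_n = 0.75 × (1×67.641 + 3×87.75) = 248.2 kips.
Governing: min(71.6, 248.2) = 71.6 kips → bolt shear.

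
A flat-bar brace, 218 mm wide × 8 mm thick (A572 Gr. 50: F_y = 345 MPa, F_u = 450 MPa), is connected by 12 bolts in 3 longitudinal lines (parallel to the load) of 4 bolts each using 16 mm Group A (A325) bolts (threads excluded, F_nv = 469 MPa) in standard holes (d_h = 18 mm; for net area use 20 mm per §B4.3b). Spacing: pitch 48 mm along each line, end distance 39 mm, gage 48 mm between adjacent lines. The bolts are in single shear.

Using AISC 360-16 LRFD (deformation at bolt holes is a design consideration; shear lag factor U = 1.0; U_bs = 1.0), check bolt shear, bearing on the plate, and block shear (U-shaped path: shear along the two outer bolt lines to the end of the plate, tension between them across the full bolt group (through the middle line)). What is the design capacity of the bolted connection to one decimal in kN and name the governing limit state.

Bolt shear: A_b = π(16)²/4 = 201.06 mm². φR_n = 0.75 × 469 × 201.06 × 12 × 1 = 848.7 kN.
Bearing (8 mm plate, F_u = 450 MPa): end bolts L_c = 39 − 18/2 = 30, R_n = min(1.2×30×8×450, 2.4×16×8×450) = 129.6 kN/bolt; interior L_c = 48 − 18 = 30, R_n = 129.6 kN/bolt. φR_n = 0.75 × (3×129.6 + 9×129.6) = 1166.4 kN.
Block shear: shear path 2×[39+3×48] = 2×183 mm, A_gv = 2928, A_nv = 2×(183 − 3.5×20)×8 = 1808 mm²; tension across gage: (96 − 2×20)×8 = 448 mm². R_n = min(0.6×450×1808, 0.6×345×2928) + 1.0×450×448 = min(488.16, 606.1) + 201.6 = 689.76 kN. φR_n = 0.75 × 689.76 = 517.3 kN.
Governing: min(848.7, 1166.4, 517.3) = 517.3 kN → block shear.

517.3 kN (block shear governs)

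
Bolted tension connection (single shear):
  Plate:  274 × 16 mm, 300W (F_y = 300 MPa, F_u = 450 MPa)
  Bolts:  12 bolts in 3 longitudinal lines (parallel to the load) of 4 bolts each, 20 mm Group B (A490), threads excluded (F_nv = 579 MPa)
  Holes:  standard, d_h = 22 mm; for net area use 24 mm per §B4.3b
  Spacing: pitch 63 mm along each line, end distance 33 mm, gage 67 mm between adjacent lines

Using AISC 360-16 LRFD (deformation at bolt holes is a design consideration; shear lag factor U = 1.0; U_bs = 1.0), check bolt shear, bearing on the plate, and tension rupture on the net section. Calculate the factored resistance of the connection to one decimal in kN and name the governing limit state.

Bolt shear: A_b = π(20)²/4 = 314.16 mm². φR_n = 0.75 × 579 × 314.16 × 12 × 1 = 1637.1 kN.
Bearing (16 mm plate, F_u = 450 MPa): end bolts L_c = 33 − 22/2 = 22, R_n = min(1.2×22×16×450, 2.4×20×16×450) = 190.08 kN/bolt; interior L_c = 63 − 22 = 41, R_n = 345.6 kN/bolt. φR_n = 0.75 × (3×190.08 + 9×345.6) = 2760.5 kN.
Tension rupture (net): A_n = (274 − 3×24)×16 = 3232 mm² (U = 1.0, A_e = A_n). φR_n = 0.75 × 450 × 3232 = 1090.8 kN.
Governing: min(1637.1, 2760.5, 1090.8) = 1090.8 kN → net-section rupture.

1090.8 kN (net-section rupture governs)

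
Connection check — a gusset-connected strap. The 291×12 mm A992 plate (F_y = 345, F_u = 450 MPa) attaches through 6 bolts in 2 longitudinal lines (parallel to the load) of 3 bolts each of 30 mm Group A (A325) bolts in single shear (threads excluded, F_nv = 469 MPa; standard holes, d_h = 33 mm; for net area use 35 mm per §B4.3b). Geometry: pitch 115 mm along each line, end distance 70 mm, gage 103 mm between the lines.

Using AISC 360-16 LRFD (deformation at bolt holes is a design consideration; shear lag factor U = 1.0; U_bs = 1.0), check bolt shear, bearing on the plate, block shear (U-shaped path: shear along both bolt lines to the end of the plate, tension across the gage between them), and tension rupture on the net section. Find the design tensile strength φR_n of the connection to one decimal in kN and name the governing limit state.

895.1 kN (net-section rupture governs)

Bolt shear: A_b = π(30)²/4 = 706.86 mm². φR_n = 0.75 × 469 × 706.86 × 6 × 1 = 1491.8 kN.
Bearing (12 mm plate, F_u = 450 MPa): end bolts L_c = 70 − 33/2 = 53.5, R_n = min(1.2×53.5×12×450, 2.4×30×12×450) = 346.68 kN/bolt; interior L_c = 115 − 33 = 82, R_n = 388.8 kN/bolt. φR_n = 0.75 × (2×346.68 + 4×388.8) = 1686.4 kN.
Block shear: shear path 2×[70+2×115] = 2×300 mm, A_gv = 7200, A_nv = 2×(300 − 2.5×35)×12 = 5100 mm²; tension across gage: (103 − 1×35)×12 = 816 mm². R_n = min(0.6×450×5100, 0.6×345×7200) + 1.0×450×816 = min(1377, 1490.4) + 367.2 = 1744.2 kN. φR_n = 0.75 × 1744.2 = 1308.2 kN.
Tension rupture (net): A_n = (291 − 2×35)×12 = 2652 mm² (U = 1.0, A_e = A_n). φR_n = 0.75 × 450 × 2652 = 895.1 kN.
Governing: min(1491.8, 1686.4, 1308.2, 895.1) = 895.1 kN → net-section rupture.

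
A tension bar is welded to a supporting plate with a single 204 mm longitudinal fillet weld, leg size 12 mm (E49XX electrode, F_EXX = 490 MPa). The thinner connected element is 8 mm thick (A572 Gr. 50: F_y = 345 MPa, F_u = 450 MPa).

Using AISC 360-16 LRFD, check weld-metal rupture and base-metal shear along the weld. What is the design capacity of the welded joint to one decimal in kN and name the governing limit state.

Weld metal: throat = 0.707×12 = 8.484 mm, L = 204 mm. φR_n = 0.75 × 0.6 × 490 × 8.484 × 204 = 381.6 kN.
Base metal shear (8 mm plate): yield φR_n = 1.0×0.6×345×8×204 = 337.8 kN; rupture φR_n = 0.75×0.6×450×8×204 = 330.5 kN; take 330.5 kN (rupture).
Governing: min(381.6, 330.5) = 330.5 kN → base-metal shear.

330.5 kN (base-metal shear governs)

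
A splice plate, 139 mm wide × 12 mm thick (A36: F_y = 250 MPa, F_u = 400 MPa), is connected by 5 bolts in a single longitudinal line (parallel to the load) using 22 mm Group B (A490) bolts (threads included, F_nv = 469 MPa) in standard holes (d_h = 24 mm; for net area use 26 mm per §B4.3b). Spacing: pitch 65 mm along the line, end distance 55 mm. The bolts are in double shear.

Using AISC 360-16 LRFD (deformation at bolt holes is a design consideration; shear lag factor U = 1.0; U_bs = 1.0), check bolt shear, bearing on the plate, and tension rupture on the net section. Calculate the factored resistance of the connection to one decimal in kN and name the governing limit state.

Bolt shear: A_b = π(22)²/4 = 380.13 mm². φR_n = 0.75 × 469 × 380.13 × 5 × 2 = 1337.1 kN.
Bearing (12 mm plate, F_u = 400 MPa): end bolts L_c = 55 − 24/2 = 43, R_n = min(1.2×43×12×400, 2.4×22×12×400) = 247.68 kN/bolt; interior L_c = 65 − 24 = 41, R_n = 236.16 kN/bolt. φR_n = 0.75 × (1×247.68 + 4×236.16) = 894.2 kN.
Tension rupture (net): A_n = (139 − 1×26)×12 = 1356 mm² (U = 1.0, A_e = A_n). φR_n = 0.75 × 400 × 1356 = 406.8 kN.
Governing: min(1337.1, 894.2, 406.8) = 406.8 kN → net-section rupture.

406.8 kN (net-section rupture governs)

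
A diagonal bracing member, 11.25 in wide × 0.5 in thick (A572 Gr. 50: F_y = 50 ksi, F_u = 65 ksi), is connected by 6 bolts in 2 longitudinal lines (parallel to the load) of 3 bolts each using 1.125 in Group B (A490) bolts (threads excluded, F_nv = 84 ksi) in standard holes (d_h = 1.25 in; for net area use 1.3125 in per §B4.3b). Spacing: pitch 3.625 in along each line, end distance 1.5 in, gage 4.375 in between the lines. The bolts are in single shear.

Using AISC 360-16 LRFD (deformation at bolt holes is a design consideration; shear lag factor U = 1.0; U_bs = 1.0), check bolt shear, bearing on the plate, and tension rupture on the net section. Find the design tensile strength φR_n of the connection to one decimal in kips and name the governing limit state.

Bolt shear: A_b = π(1.125)²/4 = 0.99402 in². φR_n = 0.75 × 84 × 0.99402 × 6 × 1 = 375.7 kips.
Bearing (0.5 in plate, F_u = 65 ksi): end bolts L_c = 1.5 − 1.25/2 = 0.875, R_n = min(1.2×0.875×0.5×65, 2.4×1.125×0.5×65) = 34.125 kips/bolt; interior L_c = 3.625 − 1.25 = 2.375, R_n = 87.75 kips/bolt. φR_n = 0.75 × (2×34.125 + 4×87.75) = 314.4 kips.
Tension rupture (net): A_n = (11.25 − 2×1.3125)×0.5 = 4.3125 in² (U = 1.0, A_e = A_n). φR_n = 0.75 × 65 × 4.3125 = 210.2 kips.
Governing: min(375.7, 314.4, 210.2) = 210.2 kips → net-section rupture.

210.2 kips (net-section rupture governs)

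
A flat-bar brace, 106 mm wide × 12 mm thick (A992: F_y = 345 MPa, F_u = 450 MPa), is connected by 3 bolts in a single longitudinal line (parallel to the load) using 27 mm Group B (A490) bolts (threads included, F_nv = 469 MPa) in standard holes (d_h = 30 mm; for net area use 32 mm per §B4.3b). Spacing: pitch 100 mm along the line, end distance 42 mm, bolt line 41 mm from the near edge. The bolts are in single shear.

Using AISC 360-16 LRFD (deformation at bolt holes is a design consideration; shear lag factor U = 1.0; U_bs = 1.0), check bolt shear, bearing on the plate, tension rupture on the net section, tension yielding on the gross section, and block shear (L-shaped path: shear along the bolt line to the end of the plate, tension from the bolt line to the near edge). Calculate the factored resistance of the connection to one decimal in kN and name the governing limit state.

Bolt shear: A_b = π(27)²/4 = 572.56 mm². φR_n = 0.75 × 469 × 572.56 × 3 × 1 = 604.2 kN.
Bearing (12 mm plate, F_u = 450 MPa): end bolts L_c = 42 − 30/2 = 27, R_n = min(1.2×27×12×450, 2.4×27×12×450) = 174.96 kN/bolt; interior L_c = 100 − 30 = 70, R_n = 349.92 kN/bolt. φR_n = 0.75 × (1×174.96 + 2×349.92) = 656.1 kN.
Tension rupture (net): A_n = (106 − 1×32)×12 = 888 mm² (U = 1.0, A_e = A_n). φR_n = 0.75 × 450 × 888 = 299.7 kN.
Tension yield (gross): A_g = 106×12 = 1272 mm². φR_n = 0.90 × 345 × 1272 = 395.0 kN.
Block shear: shear path 1×[42+2×100] = 1×242 mm, A_gv = 2904, A_nv = 1×(242 − 2.5×32)×12 = 1944 mm²; tension to near edge: (41 − 0.5×32)×12 = 300 mm². R_n = min(0.6×450×1944, 0.6×345×2904) + 1.0×450×300 = min(524.88, 601.13) + 135 = 659.88 kN. φR_n = 0.75 × 659.88 = 494.9 kN.
Governing: min(604.2, 656.1, 299.7, 395.0, 494.9) = 299.7 kN → net-section rupture.

299.7 kN (net-section rupture governs)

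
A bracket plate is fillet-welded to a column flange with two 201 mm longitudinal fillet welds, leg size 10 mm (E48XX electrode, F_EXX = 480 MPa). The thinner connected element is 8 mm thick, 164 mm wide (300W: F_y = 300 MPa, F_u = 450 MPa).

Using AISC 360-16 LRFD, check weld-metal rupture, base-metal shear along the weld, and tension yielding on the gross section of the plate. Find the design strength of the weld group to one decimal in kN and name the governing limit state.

354.2 kN (gross-section yield governs)

Weld metal: throat = 0.707×10 = 7.07 mm, L = 2×201 = 402 mm. φR_n = 0.75 × 0.6 × 480 × 7.07 × 402 = 613.9 kN.
Base metal shear (8 mm plate): yield φR_n = 1.0×0.6×300×8×402 = 578.9 kN; rupture φR_n = 0.75×0.6×450×8×402 = 651.2 kN; take 578.9 kN (yield).
Tension yield (gross): A_g = 164×8 = 1312 mm². φR_n = 0.90 × 300 × 1312 = 354.2 kN.
Governing: min(613.9, 578.9, 354.2) = 354.2 kN → gross-section yield.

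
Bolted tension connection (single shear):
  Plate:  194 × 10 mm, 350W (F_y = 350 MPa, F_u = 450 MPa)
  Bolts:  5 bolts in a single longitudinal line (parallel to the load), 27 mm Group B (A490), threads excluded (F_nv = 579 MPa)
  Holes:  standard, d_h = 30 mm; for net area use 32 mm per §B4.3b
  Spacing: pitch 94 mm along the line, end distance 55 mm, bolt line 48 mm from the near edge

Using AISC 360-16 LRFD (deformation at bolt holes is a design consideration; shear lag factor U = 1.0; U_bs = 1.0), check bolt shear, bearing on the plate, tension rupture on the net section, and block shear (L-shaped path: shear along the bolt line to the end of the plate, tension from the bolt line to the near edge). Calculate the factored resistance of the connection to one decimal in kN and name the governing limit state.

Bolt shear: A_b = π(27)²/4 = 572.56 mm². φR_n = 0.75 × 579 × 572.56 × 5 × 1 = 1243.2 kN.
Bearing (10 mm plate, F_u = 450 MPa): end bolts L_c = 55 − 30/2 = 40, R_n = min(1.2×40×10×450, 2.4×27×10×450) = 216 kN/bolt; interior L_c = 94 − 30 = 64, R_n = 291.6 kN/bolt. φR_n = 0.75 × (1×216 + 4×291.6) = 1036.8 kN.
Tension rupture (net): A_n = (194 − 1×32)×10 = 1620 mm² (U = 1.0, A_e = A_n). φR_n = 0.75 × 450 × 1620 = 546.8 kN.
Block shear: shear path 1×[55+4×94] = 1×431 mm, A_gv = 4310, A_nv = 1×(431 − 4.5×32)×10 = 2870 mm²; tension to near edge: (48 − 0.5×32)×10 = 320 mm². R_n = min(0.6×450×2870, 0.6×350×4310) + 1.0×450×320 = min(774.9, 905.1) + 144 = 918.9 kN. φR_n = 0.75 × 918.9 = 689.2 kN.
Governing: min(1243.2, 1036.8, 546.8, 689.2) = 546.8 kN → net-section rupture.

546.8 kN (net-section rupture governs)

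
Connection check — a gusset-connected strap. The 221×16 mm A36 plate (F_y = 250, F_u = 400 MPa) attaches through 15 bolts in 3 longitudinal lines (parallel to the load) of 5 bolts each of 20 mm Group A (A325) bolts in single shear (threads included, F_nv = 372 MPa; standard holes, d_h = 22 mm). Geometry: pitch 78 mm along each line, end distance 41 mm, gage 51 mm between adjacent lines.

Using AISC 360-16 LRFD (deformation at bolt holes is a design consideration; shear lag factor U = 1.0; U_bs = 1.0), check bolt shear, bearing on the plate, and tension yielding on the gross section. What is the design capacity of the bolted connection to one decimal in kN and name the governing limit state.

795.6 kN (gross-section yield governs)

Bolt shear: A_b = π(20)²/4 = 314.16 mm². φR_n = 0.75 × 372 × 314.16 × 15 × 1 = 1314.8 kN.
Bearing (16 mm plate, F_u = 400 MPa): end bolts L_c = 41 − 22/2 = 30, R_n = min(1.2×30×16×400, 2.4×20×16×400) = 230.4 kN/bolt; interior L_c = 78 − 22 = 56, R_n = 307.2 kN/bolt. φR_n = 0.75 × (3×230.4 + 12×307.2) = 3283.2 kN.
Tension yield (gross): A_g = 221×16 = 3536 mm². φR_n = 0.90 × 250 × 3536 = 795.6 kN.
Governing: min(1314.8, 3283.2, 795.6) = 795.6 kN → gross-section yield.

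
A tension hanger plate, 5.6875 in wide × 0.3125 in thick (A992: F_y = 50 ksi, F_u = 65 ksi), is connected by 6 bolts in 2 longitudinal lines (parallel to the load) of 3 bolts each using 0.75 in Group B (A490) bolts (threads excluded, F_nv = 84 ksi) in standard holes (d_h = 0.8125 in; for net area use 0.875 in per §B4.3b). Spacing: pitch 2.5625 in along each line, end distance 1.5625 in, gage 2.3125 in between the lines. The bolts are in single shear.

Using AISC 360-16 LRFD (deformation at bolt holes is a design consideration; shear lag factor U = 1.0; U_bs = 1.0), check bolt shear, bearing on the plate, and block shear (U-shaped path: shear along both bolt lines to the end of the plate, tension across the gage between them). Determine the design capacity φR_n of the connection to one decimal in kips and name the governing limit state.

104.2 kips (block shear governs)

Bolt shear: A_b = π(0.75)²/4 = 0.44179 in². φR_n = 0.75 × 84 × 0.44179 × 6 × 1 = 167.0 kips.
Bearing (0.3125 in plate, F_u = 65 ksi): end bolts L_c = 1.5625 − 0.8125/2 = 1.15625, R_n = min(1.2×1.15625×0.3125×65, 2.4×0.75×0.3125×65) = 28.184 kips/bolt; interior L_c = 2.5625 − 0.8125 = 1.75, R_n = 36.563 kips/bolt. φR_n = 0.75 × (2×28.184 + 4×36.563) = 152.0 kips.
Block shear: shear path 2×[1.5625+2×2.5625] = 2×6.6875 in, A_gv = 4.1797, A_nv = 2×(6.6875 − 2.5×0.875)×0.3125 = 2.8125 in²; tension across gage: (2.3125 − 1×0.875)×0.3125 = 0.44922 in². R_n = min(0.6×65×2.8125, 0.6×50×4.1797) + 1.0×65×0.44922 = min(109.69, 125.39) + 29.199 = 138.89 kips. φR_n = 0.75 × 138.89 = 104.2 kips.
Governing: min(167.0, 152.0, 104.2) = 104.2 kips → block shear.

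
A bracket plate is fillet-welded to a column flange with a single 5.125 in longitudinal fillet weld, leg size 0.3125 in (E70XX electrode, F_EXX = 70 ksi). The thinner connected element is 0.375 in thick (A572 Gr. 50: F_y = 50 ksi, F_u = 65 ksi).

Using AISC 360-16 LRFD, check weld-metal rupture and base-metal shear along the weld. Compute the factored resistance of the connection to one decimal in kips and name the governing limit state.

Weld metal: throat = 0.707×0.3125 = 0.22094 in, L = 5.125 in. φR_n = 0.75 × 0.6 × 70 × 0.22094 × 5.125 = 35.7 kips.
Base metal shear (0.375 in plate): yield φR_n = 1.0×0.6×50×0.375×5.125 = 57.7 kips; rupture φR_n = 0.75×0.6×65×0.375×5.125 = 56.2 kips; take 56.2 kips (rupture).
Governing: min(35.7, 56.2) = 35.7 kips → weld metal.

35.7 kips (weld metal governs)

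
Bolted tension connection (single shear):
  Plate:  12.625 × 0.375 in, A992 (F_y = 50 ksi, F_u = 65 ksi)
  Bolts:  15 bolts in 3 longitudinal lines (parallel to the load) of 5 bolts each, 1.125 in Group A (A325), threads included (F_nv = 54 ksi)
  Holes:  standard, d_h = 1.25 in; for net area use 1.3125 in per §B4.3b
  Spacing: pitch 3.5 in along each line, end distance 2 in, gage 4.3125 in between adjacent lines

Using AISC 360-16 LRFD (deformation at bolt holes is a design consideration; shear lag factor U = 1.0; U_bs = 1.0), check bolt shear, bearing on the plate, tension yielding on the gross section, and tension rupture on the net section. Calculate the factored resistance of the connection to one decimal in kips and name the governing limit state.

158.8 kips (net-section rupture governs)

Bolt shear: A_b = π(1.125)²/4 = 0.99402 in². φR_n = 0.75 × 54 × 0.99402 × 15 × 1 = 603.9 kips.
Bearing (0.375 in plate, F_u = 65 ksi): end bolts L_c = 2 − 1.25/2 = 1.375, R_n = min(1.2×1.375×0.375×65, 2.4×1.125×0.375×65) = 40.219 kips/bolt; interior L_c = 3.5 − 1.25 = 2.25, R_n = 65.813 kips/bolt. φR_n = 0.75 × (3×40.219 + 12×65.813) = 682.8 kips.
Tension yield (gross): A_g = 12.625×0.375 = 4.7344 in². φR_n = 0.90 × 50 × 4.7344 = 213.0 kips.
Tension rupture (net): A_n = (12.625 − 3×1.3125)×0.375 = 3.2578 in² (U = 1.0, A_e = A_n). φR_n = 0.75 × 65 × 3.2578 = 158.8 kips.
Governing: min(603.9, 682.8, 213.0, 158.8) = 158.8 kips → net-section rupture.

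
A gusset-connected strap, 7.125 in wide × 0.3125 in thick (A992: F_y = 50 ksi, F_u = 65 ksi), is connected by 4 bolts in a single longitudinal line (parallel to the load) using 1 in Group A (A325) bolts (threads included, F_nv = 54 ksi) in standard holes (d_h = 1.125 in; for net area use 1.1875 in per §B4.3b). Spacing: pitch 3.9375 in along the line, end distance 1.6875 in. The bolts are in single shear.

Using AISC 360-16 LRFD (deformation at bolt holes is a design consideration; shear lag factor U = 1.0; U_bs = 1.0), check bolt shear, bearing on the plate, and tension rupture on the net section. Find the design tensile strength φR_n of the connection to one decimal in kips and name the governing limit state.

Bolt shear: A_b = π(1)²/4 = 0.7854 in². φR_n = 0.75 × 54 × 0.7854 × 4 × 1 = 127.2 kips.
Bearing (0.3125 in plate, F_u = 65 ksi): end bolts L_c = 1.6875 − 1.125/2 = 1.125, R_n = min(1.2×1.125×0.3125×65, 2.4×1×0.3125×65) = 27.422 kips/bolt; interior L_c = 3.9375 − 1.125 = 2.8125, R_n = 48.75 kips/bolt. φR_n = 0.75 × (1×27.422 + 3×48.75) = 130.3 kips.
Tension rupture (net): A_n = (7.125 − 1×1.1875)×0.3125 = 1.8555 in² (U = 1.0, A_e = A_n). φR_n = 0.75 × 65 × 1.8555 = 90.5 kips.
Governing: min(127.2, 130.3, 90.5) = 90.5 kips → net-section rupture.

90.5 kips (net-section rupture governs)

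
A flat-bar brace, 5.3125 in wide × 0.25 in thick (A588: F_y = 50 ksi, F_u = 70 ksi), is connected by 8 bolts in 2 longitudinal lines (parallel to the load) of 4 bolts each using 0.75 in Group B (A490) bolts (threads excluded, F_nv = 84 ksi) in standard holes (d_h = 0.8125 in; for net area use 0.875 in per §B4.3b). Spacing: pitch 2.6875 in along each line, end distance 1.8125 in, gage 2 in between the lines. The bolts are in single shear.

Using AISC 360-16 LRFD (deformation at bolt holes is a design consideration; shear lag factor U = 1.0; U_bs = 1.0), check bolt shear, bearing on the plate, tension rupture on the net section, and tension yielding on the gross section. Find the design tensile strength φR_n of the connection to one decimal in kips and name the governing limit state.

Bolt shear: A_b = π(0.75)²/4 = 0.44179 in². φR_n = 0.75 × 84 × 0.44179 × 8 × 1 = 222.7 kips.
Bearing (0.25 in plate, F_u = 70 ksi): end bolts L_c = 1.8125 − 0.8125/2 = 1.40625, R_n = min(1.2×1.40625×0.25×70, 2.4×0.75×0.25×70) = 29.531 kips/bolt; interior L_c = 2.6875 − 0.8125 = 1.875, R_n = 31.5 kips/bolt. φR_n = 0.75 × (2×29.531 + 6×31.5) = 186.0 kips.
Tension rupture (net): A_n = (5.3125 − 2×0.875)×0.25 = 0.89063 in² (U = 1.0, A_e = A_n). φR_n = 0.75 × 70 × 0.89063 = 46.8 kips.
Tension yield (gross): A_g = 5.3125×0.25 = 1.3281 in². φR_n = 0.90 × 50 × 1.3281 = 59.8 kips.
Governing: min(222.7, 186.0, 46.8, 59.8) = 46.8 kips → net-section rupture.

46.8 kips (net-section rupture governs)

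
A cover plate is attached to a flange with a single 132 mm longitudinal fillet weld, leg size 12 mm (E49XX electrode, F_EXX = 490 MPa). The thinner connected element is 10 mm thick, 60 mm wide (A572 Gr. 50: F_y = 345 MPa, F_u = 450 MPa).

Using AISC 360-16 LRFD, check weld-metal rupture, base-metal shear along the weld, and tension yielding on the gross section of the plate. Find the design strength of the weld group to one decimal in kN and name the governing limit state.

186.3 kN (gross-section yield governs)

Weld metal: throat = 0.707×12 = 8.484 mm, L = 132 mm. φR_n = 0.75 × 0.6 × 490 × 8.484 × 132 = 246.9 kN.
Base metal shear (10 mm plate): yield φR_n = 1.0×0.6×345×10×132 = 273.2 kN; rupture φR_n = 0.75×0.6×450×10×132 = 267.3 kN; take 267.3 kN (rupture).
Tension yield (gross): A_g = 60×10 = 600 mm². φR_n = 0.90 × 345 × 600 = 186.3 kN.
Governing: min(246.9, 267.3, 186.3) = 186.3 kN → gross-section yield.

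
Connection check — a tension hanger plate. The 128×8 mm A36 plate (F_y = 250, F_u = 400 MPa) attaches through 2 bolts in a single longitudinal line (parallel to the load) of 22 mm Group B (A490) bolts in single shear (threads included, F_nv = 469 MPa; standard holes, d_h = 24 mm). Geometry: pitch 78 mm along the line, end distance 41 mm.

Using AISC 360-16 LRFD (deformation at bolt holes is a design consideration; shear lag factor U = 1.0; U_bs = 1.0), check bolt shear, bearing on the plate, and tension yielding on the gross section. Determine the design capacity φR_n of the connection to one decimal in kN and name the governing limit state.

210.2 kN (bearing governs)

Bolt shear: A_b = π(22)²/4 = 380.13 mm². φR_n = 0.75 × 469 × 380.13 × 2 × 1 = 267.4 kN.
Bearing (8 mm plate, F_u = 400 MPa): end bolts L_c = 41 − 24/2 = 29, R_n = min(1.2×29×8×400, 2.4×22×8×400) = 111.36 kN/bolt; interior L_c = 78 − 24 = 54, R_n = 168.96 kN/bolt. φR_n = 0.75 × (1×111.36 + 1×168.96) = 210.2 kN.
Tension yield (gross): A_g = 128×8 = 1024 mm². φR_n = 0.90 × 250 × 1024 = 230.4 kN.
Governing: min(267.4, 210.2, 230.4) = 210.2 kN → bearing.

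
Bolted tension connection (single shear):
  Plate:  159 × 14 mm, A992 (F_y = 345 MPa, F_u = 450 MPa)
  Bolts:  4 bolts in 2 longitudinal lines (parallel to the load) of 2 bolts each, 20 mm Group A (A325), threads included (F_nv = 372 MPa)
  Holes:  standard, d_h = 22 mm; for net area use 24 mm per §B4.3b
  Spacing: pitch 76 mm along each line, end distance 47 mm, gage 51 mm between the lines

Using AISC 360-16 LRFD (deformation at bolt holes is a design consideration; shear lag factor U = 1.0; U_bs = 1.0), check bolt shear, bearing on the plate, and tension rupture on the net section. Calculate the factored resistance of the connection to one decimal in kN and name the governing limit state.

350.6 kN (bolt shear governs)

Bolt shear: A_b = π(20)²/4 = 314.16 mm². φR_n = 0.75 × 372 × 314.16 × 4 × 1 = 350.6 kN.
Bearing (14 mm plate, F_u = 450 MPa): end bolts L_c = 47 − 22/2 = 36, R_n = min(1.2×36×14×450, 2.4×20×14×450) = 272.16 kN/bolt; interior L_c = 76 − 22 = 54, R_n = 302.4 kN/bolt. φR_n = 0.75 × (2×272.16 + 2×302.4) = 861.8 kN.
Tension rupture (net): A_n = (159 − 2×24)×14 = 1554 mm² (U = 1.0, A_e = A_n). φR_n = 0.75 × 450 × 1554 = 524.5 kN.
Governing: min(350.6, 861.8, 524.5) = 350.6 kN → bolt shear.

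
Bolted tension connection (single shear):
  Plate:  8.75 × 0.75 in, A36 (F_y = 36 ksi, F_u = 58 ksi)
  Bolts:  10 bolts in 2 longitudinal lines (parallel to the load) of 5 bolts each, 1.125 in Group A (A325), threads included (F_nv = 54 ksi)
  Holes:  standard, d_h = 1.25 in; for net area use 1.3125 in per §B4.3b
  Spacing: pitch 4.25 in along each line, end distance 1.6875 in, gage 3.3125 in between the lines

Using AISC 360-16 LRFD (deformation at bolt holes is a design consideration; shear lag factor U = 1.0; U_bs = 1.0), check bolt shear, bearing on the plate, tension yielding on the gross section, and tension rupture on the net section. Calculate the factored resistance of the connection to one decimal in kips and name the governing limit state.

Bolt shear: A_b = π(1.125)²/4 = 0.99402 in². φR_n = 0.75 × 54 × 0.99402 × 10 × 1 = 402.6 kips.
Bearing (0.75 in plate, F_u = 58 ksi): end bolts L_c = 1.6875 − 1.25/2 = 1.0625, R_n = min(1.2×1.0625×0.75×58, 2.4×1.125×0.75×58) = 55.463 kips/bolt; interior L_c = 4.25 − 1.25 = 3, R_n = 117.45 kips/bolt. φR_n = 0.75 × (2×55.463 + 8×117.45) = 787.9 kips.
Tension yield (gross): A_g = 8.75×0.75 = 6.5625 in². φR_n = 0.90 × 36 × 6.5625 = 212.6 kips.
Tension rupture (net): A_n = (8.75 − 2×1.3125)×0.75 = 4.5938 in² (U = 1.0, A_e = A_n). φR_n = 0.75 × 58 × 4.5938 = 199.8 kips.
Governing: min(402.6, 787.9, 212.6, 199.8) = 199.8 kips → net-section rupture.

199.8 kips (net-section rupture governs)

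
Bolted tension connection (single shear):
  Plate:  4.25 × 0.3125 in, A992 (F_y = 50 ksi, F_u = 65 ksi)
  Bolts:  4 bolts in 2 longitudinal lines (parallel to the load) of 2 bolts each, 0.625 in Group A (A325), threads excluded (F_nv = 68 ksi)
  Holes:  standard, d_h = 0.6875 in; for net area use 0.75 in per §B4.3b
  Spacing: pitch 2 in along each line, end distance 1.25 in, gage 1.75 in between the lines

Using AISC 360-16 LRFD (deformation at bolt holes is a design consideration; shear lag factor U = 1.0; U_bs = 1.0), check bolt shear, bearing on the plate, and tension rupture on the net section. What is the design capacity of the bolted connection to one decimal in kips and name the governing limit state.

Bolt shear: A_b = π(0.625)²/4 = 0.3068 in². φR_n = 0.75 × 68 × 0.3068 × 4 × 1 = 62.6 kips.
Bearing (0.3125 in plate, F_u = 65 ksi): end bolts L_c = 1.25 − 0.6875/2 = 0.90625, R_n = min(1.2×0.90625×0.3125×65, 2.4×0.625×0.3125×65) = 22.09 kips/bolt; interior L_c = 2 − 0.6875 = 1.3125, R_n = 30.469 kips/bolt. φR_n = 0.75 × (2×22.09 + 2×30.469) = 78.8 kips.
Tension rupture (net): A_n = (4.25 − 2×0.75)×0.3125 = 0.85938 in² (U = 1.0, A_e = A_n). φR_n = 0.75 × 65 × 0.85938 = 41.9 kips.
Governing: min(62.6, 78.8, 41.9) = 41.9 kips → net-section rupture.

41.9 kips (net-section rupture governs)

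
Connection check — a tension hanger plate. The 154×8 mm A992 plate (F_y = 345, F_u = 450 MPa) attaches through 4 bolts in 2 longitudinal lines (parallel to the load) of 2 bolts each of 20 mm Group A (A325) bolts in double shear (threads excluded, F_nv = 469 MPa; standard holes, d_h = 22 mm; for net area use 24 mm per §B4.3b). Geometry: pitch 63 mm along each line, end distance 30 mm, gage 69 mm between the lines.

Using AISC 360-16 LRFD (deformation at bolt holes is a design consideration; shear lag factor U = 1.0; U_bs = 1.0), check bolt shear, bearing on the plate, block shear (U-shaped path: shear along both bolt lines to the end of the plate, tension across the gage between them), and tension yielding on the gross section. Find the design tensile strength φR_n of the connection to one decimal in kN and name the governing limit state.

Bolt shear: A_b = π(20)²/4 = 314.16 mm². φR_n = 0.75 × 469 × 314.16 × 4 × 2 = 884.0 kN.
Bearing (8 mm plate, F_u = 450 MPa): end bolts L_c = 30 − 22/2 = 19, R_n = min(1.2×19×8×450, 2.4×20×8×450) = 82.08 kN/bolt; interior L_c = 63 − 22 = 41, R_n = 172.8 kN/bolt. φR_n = 0.75 × (2×82.08 + 2×172.8) = 382.3 kN.
Block shear: shear path 2×[30+1×63] = 2×93 mm, A_gv = 1488, A_nv = 2×(93 − 1.5×24)×8 = 912 mm²; tension across gage: (69 − 1×24)×8 = 360 mm². R_n = min(0.6×450×912, 0.6×345×1488) + 1.0×450×360 = min(246.24, 308.02) + 162 = 408.24 kN. φR_n = 0.75 × 408.24 = 306.2 kN.
Tension yield (gross): A_g = 154×8 = 1232 mm². φR_n = 0.90 × 345 × 1232 = 382.5 kN.
Governing: min(884.0, 382.3, 306.2, 382.5) = 306.2 kN → block shear.

306.2 kN (block shear governs)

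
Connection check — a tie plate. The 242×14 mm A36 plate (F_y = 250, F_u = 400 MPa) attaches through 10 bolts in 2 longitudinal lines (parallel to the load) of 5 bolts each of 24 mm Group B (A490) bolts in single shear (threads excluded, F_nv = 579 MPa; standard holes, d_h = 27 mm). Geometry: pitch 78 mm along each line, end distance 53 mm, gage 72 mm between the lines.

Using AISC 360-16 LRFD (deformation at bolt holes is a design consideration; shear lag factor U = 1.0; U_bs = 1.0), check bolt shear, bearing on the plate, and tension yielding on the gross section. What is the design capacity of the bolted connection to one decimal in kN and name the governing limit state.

762.3 kN (gross-section yield governs)

Bolt shear: A_b = π(24)²/4 = 452.39 mm². φR_n = 0.75 × 579 × 452.39 × 10 × 1 = 1964.5 kN.
Bearing (14 mm plate, F_u = 400 MPa): end bolts L_c = 53 − 27/2 = 39.5, R_n = min(1.2×39.5×14×400, 2.4×24×14×400) = 265.44 kN/bolt; interior L_c = 78 − 27 = 51, R_n = 322.56 kN/bolt. φR_n = 0.75 × (2×265.44 + 8×322.56) = 2333.5 kN.
Tension yield (gross): A_g = 242×14 = 3388 mm². φR_n = 0.90 × 250 × 3388 = 762.3 kN.
Governing: min(1964.5, 2333.5, 762.3) = 762.3 kN → gross-section yield.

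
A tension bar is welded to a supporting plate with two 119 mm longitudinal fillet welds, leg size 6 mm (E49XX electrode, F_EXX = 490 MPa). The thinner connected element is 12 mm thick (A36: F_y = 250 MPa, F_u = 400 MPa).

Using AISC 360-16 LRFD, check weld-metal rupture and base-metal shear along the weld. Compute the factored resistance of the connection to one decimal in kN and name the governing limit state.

Weld metal: throat = 0.707×6 = 4.242 mm, L = 2×119 = 238 mm. φR_n = 0.75 × 0.6 × 490 × 4.242 × 238 = 222.6 kN.
Base metal shear (12 mm plate): yield φR_n = 1.0×0.6×250×12×238 = 428.4 kN; rupture φR_n = 0.75×0.6×400×12×238 = 514.1 kN; take 428.4 kN (yield).
Governing: min(222.6, 428.4) = 222.6 kN → weld metal.

222.6 kN (weld metal governs)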